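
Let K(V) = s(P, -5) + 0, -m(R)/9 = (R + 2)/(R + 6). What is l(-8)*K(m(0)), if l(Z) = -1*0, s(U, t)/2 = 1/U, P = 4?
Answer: 0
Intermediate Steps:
s(U, t) = 2/U
l(Z) = 0
m(R) = -9*(2 + R)/(6 + R) (m(R) = -9*(R + 2)/(R + 6) = -9*(2 + R)/(6 + R))
K(V) = ½ (K(V) = 2/4 + 0 = 2*(¼) + 0 = ½ + 0 = ½)
l(-8)*K(m(0)) = 0*(½) = 0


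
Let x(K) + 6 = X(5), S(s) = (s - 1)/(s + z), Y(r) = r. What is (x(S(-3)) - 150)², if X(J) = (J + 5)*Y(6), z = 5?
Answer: 9216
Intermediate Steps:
S(s) = (-1 + s)/(5 + s) (S(s) = (s - 1)/(s + 5) = (-1 + s)/(5 + s))
X(J) = 30 + 6*J (X(J) = (J + 5)*6 = (5 + J)*6 = 30 + 6*J)
x(K) = 54 (x(K) = -6 + (30 + 6*5) = -6 + (30 + 30) = -6 + 60 = 54)
(x(S(-3)) - 150)² = (54 - 150)² = (-96)² = 9216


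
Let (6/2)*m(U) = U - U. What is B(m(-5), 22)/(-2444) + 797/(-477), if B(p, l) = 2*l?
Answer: -492214/291447 ≈ -1.6889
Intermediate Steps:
m(U) = 0 (m(U) = (U - U)/3 = (⅓)*0 = 0)
B(m(-5), 22)/(-2444) + 797/(-477) = (2*22)/(-2444) + 797/(-477) = 44*(-1/2444) + 797*(-1/477) = -11/611 - 797/477 = -492214/291447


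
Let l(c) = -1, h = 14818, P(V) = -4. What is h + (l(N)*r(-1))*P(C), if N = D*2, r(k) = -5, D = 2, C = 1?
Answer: 14798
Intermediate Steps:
N = 4 (N = 2*2 = 4)
h + (l(N)*r(-1))*P(C) = 14818 - 1*(-5)*(-4) = 14818 + 5*(-4) = 14818 - 20 = 14798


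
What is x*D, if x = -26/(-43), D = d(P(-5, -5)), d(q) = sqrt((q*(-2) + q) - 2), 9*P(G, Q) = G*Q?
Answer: 26*I*sqrt(43)/129 ≈ 1.3217*I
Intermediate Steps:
P(G, Q) = G*Q/9 (P(G, Q) = (G*Q)/9 = G*Q/9)
d(q) = sqrt(-2 - q) (d(q) = sqrt((-2*q + q) - 2) = sqrt(-q - 2) = sqrt(-2 - q))
D = I*sqrt(43)/3 (D = sqrt(-2 - (-5)*(-5)/9) = sqrt(-2 - 1*25/9) = sqrt(-2 - 25/9) = sqrt(-43/9) = I*sqrt(43)/3 ≈ 2.1858*I)
x = 26/43 (x = -26*(-1/43) = 26/43 ≈ 0.60465)
x*D = 26*(I*sqrt(43)/3)/43 = 26*I*sqrt(43)/129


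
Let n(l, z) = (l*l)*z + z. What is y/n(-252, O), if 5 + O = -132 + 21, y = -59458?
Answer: 29729/3683290 ≈ 0.0080713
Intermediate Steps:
O = -116 (O = -5 + (-132 + 21) = -5 - 111 = -116)
n(l, z) = z + z*l² (n(l, z) = l²*z + z = z*l² + z = z + z*l²)
y/n(-252, O) = -59458*(-1/(116*(1 + (-252)²))) = -59458*(-1/(116*(1 + 63504))) = -59458/((-116*63505)) = -59458/(-7366580) = -59458*(-1/7366580) = 29729/3683290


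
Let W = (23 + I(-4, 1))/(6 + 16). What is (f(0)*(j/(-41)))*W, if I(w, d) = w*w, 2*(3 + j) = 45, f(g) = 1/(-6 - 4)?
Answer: 1521/18040 ≈ 0.084313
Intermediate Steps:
f(g) = -⅒ (f(g) = 1/(-10) = -⅒)
j = 39/2 (j = -3 + (½)*45 = -3 + 45/2 = 39/2 ≈ 19.500)
I(w, d) = w²
W = 39/22 (W = (23 + (-4)²)/(6 + 16) = (23 + 16)/22 = 39*(1/22) = 39/22 ≈ 1.7727)
(f(0)*(j/(-41)))*W = -39/(20*(-41))*(39/22) = -39*(-1)/(20*41)*(39/22) = -⅒*(-39/82)*(39/22) = (39/820)*(39/22) = 1521/18040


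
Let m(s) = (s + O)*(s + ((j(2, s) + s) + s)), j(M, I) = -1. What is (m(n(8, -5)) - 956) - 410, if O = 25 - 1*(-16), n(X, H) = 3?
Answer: -1014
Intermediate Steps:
O = 41 (O = 25 + 16 = 41)
m(s) = (-1 + 3*s)*(41 + s) (m(s) = (s + 41)*(s + ((-1 + s) + s)) = (41 + s)*(s + (-1 + 2*s)) = (41 + s)*(-1 + 3*s) = (-1 + 3*s)*(41 + s))
(m(n(8, -5)) - 956) - 410 = ((-41 + 3*3² + 122*3) - 956) - 410 = ((-41 + 3*9 + 366) - 956) - 410 = ((-41 + 27 + 366) - 956) - 410 = (352 - 956) - 410 = -604 - 410 = -1014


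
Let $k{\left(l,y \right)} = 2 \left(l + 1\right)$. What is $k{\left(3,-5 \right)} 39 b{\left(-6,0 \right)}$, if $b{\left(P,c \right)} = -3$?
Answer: $-936$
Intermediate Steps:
$k{\left(l,y \right)} = 2 + 2 l$ ($k{\left(l,y \right)} = 2 \left(1 + l\right) = 2 + 2 l$)
$k{\left(3,-5 \right)} 39 b{\left(-6,0 \right)} = \left(2 + 2 \cdot 3\right) 39 \left(-3\right) = \left(2 + 6\right) 39 \left(-3\right) = 8 \cdot 39 \left(-3\right) = 312 \left(-3\right) = -936$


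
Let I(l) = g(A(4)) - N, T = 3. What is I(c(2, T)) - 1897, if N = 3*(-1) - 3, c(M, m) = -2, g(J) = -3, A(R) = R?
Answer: -1894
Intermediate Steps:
N = -6 (N = -3 - 3 = -6)
I(l) = 3 (I(l) = -3 - 1*(-6) = -3 + 6 = 3)
I(c(2, T)) - 1897 = 3 - 1897 = -1894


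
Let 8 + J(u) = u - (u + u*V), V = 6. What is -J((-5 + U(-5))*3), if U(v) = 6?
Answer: 26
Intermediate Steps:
J(u) = -8 - 6*u (J(u) = -8 + (u - (u + u*6)) = -8 + (u - (u + 6*u)) = -8 + (u - 7*u) = -8 - 6*u)
-J((-5 + U(-5))*3) = -(-8 - 6*(-5 + 6)*3) = -(-8 - 6*3) = -(-8 - 18) = -1*(-26) = 26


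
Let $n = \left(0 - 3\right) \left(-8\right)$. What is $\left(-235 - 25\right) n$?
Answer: $-6240$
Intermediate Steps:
$n = 24$ ($n = \left(-3\right) \left(-8\right) = 24$)
$\left(-235 - 25\right) n = \left(-235 - 25\right) 24 = \left(-260\right) 24 = -6240$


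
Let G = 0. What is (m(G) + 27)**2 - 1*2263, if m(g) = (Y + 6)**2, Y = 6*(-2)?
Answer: 1706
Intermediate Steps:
Y = -12
m(g) = 36 (m(g) = (-12 + 6)**2 = (-6)**2 = 36)
(m(G) + 27)**2 - 1*2263 = (36 + 27)**2 - 1*2263 = 63**2 - 2263 = 3969 - 2263 = 1706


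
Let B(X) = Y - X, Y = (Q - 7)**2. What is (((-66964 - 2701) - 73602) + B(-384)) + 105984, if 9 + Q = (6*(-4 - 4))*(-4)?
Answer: -5923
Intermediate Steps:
Q = 183 (Q = -9 + (6*(-4 - 4))*(-4) = -9 + (6*(-8))*(-4) = -9 - 48*(-4) = -9 + 192 = 183)
Y = 30976 (Y = (183 - 7)**2 = 176**2 = 30976)
B(X) = 30976 - X
(((-66964 - 2701) - 73602) + B(-384)) + 105984 = (((-66964 - 2701) - 73602) + (30976 - 1*(-384))) + 105984 = ((-69665 - 73602) + (30976 + 384)) + 105984 = (-143267 + 31360) + 105984 = -111907 + 105984 = -5923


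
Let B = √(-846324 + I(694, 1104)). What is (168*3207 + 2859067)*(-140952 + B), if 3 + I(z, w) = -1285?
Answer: -478932766536 + 6795686*I*√211903 ≈ -4.7893e+11 + 3.1283e+9*I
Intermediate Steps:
I(z, w) = -1288 (I(z, w) = -3 - 1285 = -1288)
B = 2*I*√211903 (B = √(-846324 - 1288) = √(-847612) = 2*I*√211903 ≈ 920.66*I)
(168*3207 + 2859067)*(-140952 + B) = (168*3207 + 2859067)*(-140952 + 2*I*√211903) = (538776 + 2859067)*(-140952 + 2*I*√211903) = 3397843*(-140952 + 2*I*√211903) = -478932766536 + 6795686*I*√211903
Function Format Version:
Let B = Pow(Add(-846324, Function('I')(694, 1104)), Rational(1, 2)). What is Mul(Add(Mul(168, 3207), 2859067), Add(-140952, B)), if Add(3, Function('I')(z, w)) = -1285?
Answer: Add(-478932766536, Mul(6795686, I, Pow(211903, Rational(1, 2)))) ≈ Add(-4.7893e+11, Mul(3.1283e+9, I))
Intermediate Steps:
Function('I')(z, w) = -1288 (Function('I')(z, w) = Add(-3, -1285) = -1288)
B = Mul(2, I, Pow(211903, Rational(1, 2))) (B = Pow(Add(-846324, -1288), Rational(1, 2)) = Pow(-847612, Rational(1, 2)) = Mul(2, I, Pow(211903, Rational(1, 2))) ≈ Mul(920.66, I))
Mul(Add(Mul(168, 3207), 2859067), Add(-140952, B)) = Mul(Add(Mul(168, 3207), 2859067), Add(-140952, Mul(2, I, Pow(211903, Rational(1, 2))))) = Mul(Add(538776, 2859067), Add(-140952, Mul(2, I, Pow(211903, Rational(1, 2))))) = Mul(3397843, Add(-140952, Mul(2, I, Pow(211903, Rational(1, 2))))) = Add(-478932766536, Mul(6795686, I, Pow(211903, Rational(1, 2))))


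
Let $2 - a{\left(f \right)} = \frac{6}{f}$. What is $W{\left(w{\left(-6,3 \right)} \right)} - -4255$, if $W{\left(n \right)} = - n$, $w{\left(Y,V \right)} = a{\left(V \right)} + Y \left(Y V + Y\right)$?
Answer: $4111$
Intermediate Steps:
$a{\left(f \right)} = 2 - \frac{6}{f}$
$w{\left(Y,V \right)} = 2 - \frac{6}{V} + Y \left(Y + V Y\right)$ ($w{\left(Y,V \right)} = \left(2 - \frac{6}{V}\right) + Y \left(Y V + Y\right) = \left(2 - \frac{6}{V}\right) + Y \left(V Y + Y\right) = \left(2 - \frac{6}{V}\right) + Y \left(Y + V Y\right) = 2 - \frac{6}{V} + Y \left(Y + V Y\right)$)
$W{\left(w{\left(-6,3 \right)} \right)} - -4255 = - (2 + \left(-6\right)^{2} - \frac{6}{3} + 3 \left(-6\right)^{2}) - -4255 = - (2 + 36 - 2 + 3 \cdot 36) + 4255 = - (2 + 36 - 2 + 108) + 4255 = \left(-1\right) 144 + 4255 = -144 + 4255 = 4111$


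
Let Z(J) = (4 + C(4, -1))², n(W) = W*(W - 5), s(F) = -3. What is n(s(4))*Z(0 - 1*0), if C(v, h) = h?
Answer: 216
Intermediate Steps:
n(W) = W*(-5 + W)
Z(J) = 9 (Z(J) = (4 - 1)² = 3² = 9)
n(s(4))*Z(0 - 1*0) = -3*(-5 - 3)*9 = -3*(-8)*9 = 24*9 = 216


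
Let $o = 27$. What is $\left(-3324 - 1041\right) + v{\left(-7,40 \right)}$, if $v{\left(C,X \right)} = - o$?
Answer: $-4392$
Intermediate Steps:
$v{\left(C,X \right)} = -27$ ($v{\left(C,X \right)} = \left(-1\right) 27 = -27$)
$\left(-3324 - 1041\right) + v{\left(-7,40 \right)} = \left(-3324 - 1041\right) - 27 = -4365 - 27 = -4392$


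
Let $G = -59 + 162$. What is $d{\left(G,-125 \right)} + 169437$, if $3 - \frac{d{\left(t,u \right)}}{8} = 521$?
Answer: $165293$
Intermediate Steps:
$G = 103$
$d{\left(t,u \right)} = -4144$ ($d{\left(t,u \right)} = 24 - 4168 = -4144$)
$d{\left(G,-125 \right)} + 169437 = -4144 + 169437 = 165293$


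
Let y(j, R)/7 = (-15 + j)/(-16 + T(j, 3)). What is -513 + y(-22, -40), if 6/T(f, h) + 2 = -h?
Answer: -42823/86 ≈ -497.94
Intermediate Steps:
T(f, h) = 6/(-2 - h)
y(j, R) = 525/86 - 35*j/86 (y(j, R) = 7*((-15 + j)/(-16 - 6/(2 + 3))) = 7*((-15 + j)/(-16 - 6/5)) = 7*((-15 + j)/(-86/5)) = 7*((-15 + j)*(-5/86)) = 7*(75/86 - 5*j/86) = 525/86 - 35*j/86)
-513 + y(-22, -40) = -513 + (525/86 - 35/86*(-22)) = -513 + (525/86 + 385/43) = -513 + 1295/86 = -42823/86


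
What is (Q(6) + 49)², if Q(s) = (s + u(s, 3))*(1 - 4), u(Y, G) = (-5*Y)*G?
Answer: 90601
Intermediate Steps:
u(Y, G) = -5*G*Y
Q(s) = 42*s (Q(s) = (s - 5*3*s)*(1 - 4) = (s - 15*s)*(-3) = -14*s*(-3) = 42*s)
(Q(6) + 49)² = (42*6 + 49)² = (252 + 49)² = 301² = 90601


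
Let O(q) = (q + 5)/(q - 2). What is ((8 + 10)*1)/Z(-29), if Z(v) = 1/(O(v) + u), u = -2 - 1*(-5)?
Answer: 2106/31 ≈ 67.935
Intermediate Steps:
u = 3 (u = -2 + 5 = 3)
O(q) = (5 + q)/(-2 + q)
Z(v) = 1/(3 + (5 + v)/(-2 + v)) (Z(v) = 1/((5 + v)/(-2 + v) + 3) = 1/(3 + (5 + v)/(-2 + v)))
((8 + 10)*1)/Z(-29) = ((8 + 10)*1)/(((-2 - 29)/(-1 + 4*(-29)))) = (18*1)/((-31/(-1 - 116))) = 18/((-31/(-117))) = 18/((-1/117*(-31))) = 18/(31/117) = 18*(117/31) = 2106/31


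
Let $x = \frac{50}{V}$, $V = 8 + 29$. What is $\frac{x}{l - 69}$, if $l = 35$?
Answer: $- \frac{25}{629} \approx -0.039746$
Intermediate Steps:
$V = 37$
$x = \frac{50}{37} \approx 1.3514$
$\frac{x}{l - 69} = \frac{50}{37 \left(35 - 69\right)} = \frac{50}{37 \left(-34\right)} = \frac{50}{37} \left(- \frac{1}{34}\right) = - \frac{25}{629}$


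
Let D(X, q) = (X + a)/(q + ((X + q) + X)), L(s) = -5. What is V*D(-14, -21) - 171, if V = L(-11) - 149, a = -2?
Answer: -1031/5 ≈ -206.20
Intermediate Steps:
D(X, q) = (-2 + X)/(2*X + 2*q) (D(X, q) = (X - 2)/(q + ((X + q) + X)) = (-2 + X)/(q + (q + 2*X)) = (-2 + X)/(2*X + 2*q))
V = -154 (V = -5 - 149 = -154)
V*D(-14, -21) - 171 = -154*(-1 + (½)*(-14))/(-14 - 21) - 171 = -154*(-1 - 7)/(-35) - 171 = -(-22)*(-8)/5 - 171 = -154*8/35 - 171 = -176/5 - 171 = -1031/5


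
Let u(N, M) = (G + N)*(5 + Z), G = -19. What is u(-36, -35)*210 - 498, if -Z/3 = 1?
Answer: -23598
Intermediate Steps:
Z = -3 (Z = -3*1 = -3)
u(N, M) = -38 + 2*N (u(N, M) = (-19 + N)*(5 - 3) = (-19 + N)*2 = -38 + 2*N)
u(-36, -35)*210 - 498 = (-38 + 2*(-36))*210 - 498 = (-38 - 72)*210 - 498 = -110*210 - 498 = -23100 - 498 = -23598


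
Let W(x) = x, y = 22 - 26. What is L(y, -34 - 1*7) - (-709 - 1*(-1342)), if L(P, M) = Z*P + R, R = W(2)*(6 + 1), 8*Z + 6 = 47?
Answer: -1279/2 ≈ -639.50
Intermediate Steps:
y = -4
Z = 41/8 (Z = -¾ + (⅛)*47 = -¾ + 47/8 = 41/8 ≈ 5.1250)
R = 14 (R = 2*(6 + 1) = 2*7 = 14)
L(P, M) = 14 + 41*P/8 (L(P, M) = 41*P/8 + 14 = 14 + 41*P/8)
L(y, -34 - 1*7) - (-709 - 1*(-1342)) = (14 + (41/8)*(-4)) - (-709 - 1*(-1342)) = (14 - 41/2) - (-709 + 1342) = -13/2 - 1*633 = -13/2 - 633 = -1279/2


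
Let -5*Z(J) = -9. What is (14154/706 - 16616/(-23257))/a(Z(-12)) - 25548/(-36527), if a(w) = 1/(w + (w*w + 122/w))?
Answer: 102057554891297516/67472207767575 ≈ 1512.6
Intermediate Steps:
Z(J) = 9/5 (Z(J) = -1/5*(-9) = 9/5)
a(w) = 1/(w + w**2 + 122/w) (a(w) = 1/(w + (w**2 + 122/w)) = 1/(w + w**2 + 122/w))
(14154/706 - 16616/(-23257))/a(Z(-12)) - 25548/(-36527) = (14154/706 - 16616/(-23257))/((9/(5*(122 + (9/5)**2 + (9/5)**3)))) - 25548/(-36527) = (14154*(1/706) - 16616*(-1/23257))/((9/(5*(122 + 81/25 + 729/125)))) - 25548*(-1/36527) = (7077/353 + 16616/23257)/((9/(5*(16384/125)))) + 25548/36527 = 170455237/(8209721*(((9/5)*(125/16384)))) + 25548/36527 = 170455237/(8209721*(225/16384)) + 25548/36527 = (170455237/8209721)*(16384/225) + 25548/36527 = 2792738603008/1847187225 + 25548/36527 = 102057554891297516/67472207767575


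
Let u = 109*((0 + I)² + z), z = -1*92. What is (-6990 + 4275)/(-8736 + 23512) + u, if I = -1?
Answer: -146565859/14776 ≈ -9919.2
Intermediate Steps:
z = -92
u = -9919 (u = 109*((0 - 1)² - 92) = 109*((-1)² - 92) = 109*(1 - 92) = 109*(-91) = -9919)
(-6990 + 4275)/(-8736 + 23512) + u = (-6990 + 4275)/(-8736 + 23512) - 9919 = -2715/14776 - 9919 = -146565859/14776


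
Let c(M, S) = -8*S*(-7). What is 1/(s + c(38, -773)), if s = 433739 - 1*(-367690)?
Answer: 1/758141 ≈ 1.3190e-6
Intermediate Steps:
c(M, S) = 56*S
s = 801429 (s = 433739 + 367690 = 801429)
1/(s + c(38, -773)) = 1/(801429 + 56*(-773)) = 1/(801429 - 43288) = 1/758141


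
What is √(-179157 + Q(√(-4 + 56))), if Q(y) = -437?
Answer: I*√179594 ≈ 423.79*I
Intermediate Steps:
√(-179157 + Q(√(-4 + 56))) = √(-179157 - 437) = √(-179594) = I*√179594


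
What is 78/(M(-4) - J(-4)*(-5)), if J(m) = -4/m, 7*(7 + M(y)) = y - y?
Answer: -39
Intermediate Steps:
M(y) = -7 (M(y) = -7 + (y - y)/7 = -7 + (⅐)*0 = -7 + 0 = -7)
78/(M(-4) - J(-4)*(-5)) = 78/(-7 - (-4)/(-4)*(-5)) = 78/(-7 - (-4)*(-1)/4*(-5)) = 78/(-7 - 1*1*(-5)) = 78/(-7 - 1*(-5)) = 78/(-7 + 5) = 78/(-2) = -½*78 = -39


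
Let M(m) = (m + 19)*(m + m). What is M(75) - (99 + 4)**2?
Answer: 3491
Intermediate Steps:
M(m) = 2*m*(19 + m) (M(m) = (19 + m)*(2*m) = 2*m*(19 + m))
M(75) - (99 + 4)**2 = 2*75*(19 + 75) - (99 + 4)**2 = 2*75*94 - 1*103**2 = 14100 - 1*10609 = 14100 - 10609 = 3491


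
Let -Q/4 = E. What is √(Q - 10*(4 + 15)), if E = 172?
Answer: I*√878 ≈ 29.631*I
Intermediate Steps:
Q = -688 (Q = -4*172 = -688)
√(Q - 10*(4 + 15)) = √(-688 - 10*(4 + 15)) = √(-688 - 10*19) = √(-688 - 190) = √(-878) = I*√878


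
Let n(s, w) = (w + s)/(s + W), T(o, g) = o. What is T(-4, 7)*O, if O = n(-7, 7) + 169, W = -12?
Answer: -676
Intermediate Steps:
n(s, w) = (s + w)/(-12 + s) (n(s, w) = (w + s)/(s - 12) = (s + w)/(-12 + s))
O = 169 (O = (-7 + 7)/(-12 - 7) + 169 = 0/(-19) + 169 = -1/19*0 + 169 = 0 + 169 = 169)
T(-4, 7)*O = -4*169 = -676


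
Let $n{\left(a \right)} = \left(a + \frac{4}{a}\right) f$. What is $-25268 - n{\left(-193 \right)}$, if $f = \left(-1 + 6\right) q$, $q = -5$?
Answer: $- \frac{5808049}{193} \approx -30094.0$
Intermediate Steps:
$f = -25$ ($f = \left(-1 + 6\right) \left(-5\right) = 5 \left(-5\right) = -25$)
$n{\left(a \right)} = - \frac{100}{a} - 25 a$ ($n{\left(a \right)} = \left(a + \frac{4}{a}\right) \left(-25\right) = - \frac{100}{a} - 25 a$)
$-25268 - n{\left(-193 \right)} = -25268 - \left(- \frac{100}{-193} - -4825\right) = -25268 - \left(\left(-100\right) \left(- \frac{1}{193}\right) + 4825\right) = -25268 - \left(\frac{100}{193} + 4825\right) = -25268 - \frac{931325}{193} = - \frac{5808049}{193}$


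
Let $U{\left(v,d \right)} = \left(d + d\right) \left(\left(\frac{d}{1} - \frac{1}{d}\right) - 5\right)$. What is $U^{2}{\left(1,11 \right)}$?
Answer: $16900$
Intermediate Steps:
$U{\left(v,d \right)} = 2 d \left(-5 + d - \frac{1}{d}\right)$ ($U{\left(v,d \right)} = 2 d \left(\left(d 1 - \frac{1}{d}\right) - 5\right) = 2 d \left(\left(d - \frac{1}{d}\right) - 5\right) = 2 d \left(-5 + d - \frac{1}{d}\right)$)
$U^{2}{\left(1,11 \right)} = \left(-2 - 110 + 2 \cdot 11^{2}\right)^{2} = \left(-2 - 110 + 2 \cdot 121\right)^{2} = \left(-2 - 110 + 242\right)^{2} = 130^{2} = 16900$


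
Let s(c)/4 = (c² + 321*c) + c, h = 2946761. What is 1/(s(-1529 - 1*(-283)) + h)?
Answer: 1/7551977 ≈ 1.3242e-7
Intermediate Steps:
s(c) = 4*c² + 1288*c (s(c) = 4*((c² + 321*c) + c) = 4*(c² + 322*c) = 4*c² + 1288*c)
1/(s(-1529 - 1*(-283)) + h) = 1/(4*(-1529 - 1*(-283))*(322 + (-1529 - 1*(-283))) + 2946761) = 1/(4*(-1529 + 283)*(322 + (-1529 + 283)) + 2946761) = 1/(4*(-1246)*(322 - 1246) + 2946761) = 1/(4*(-1246)*(-924) + 2946761) = 1/(4605216 + 2946761) = 1/7551977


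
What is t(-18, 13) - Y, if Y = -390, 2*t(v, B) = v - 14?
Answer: 374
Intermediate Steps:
t(v, B) = -7 + v/2 (t(v, B) = (v - 14)/2 = (-14 + v)/2 = -7 + v/2)
t(-18, 13) - Y = (-7 + (½)*(-18)) - 1*(-390) = (-7 - 9) + 390 = -16 + 390 = 374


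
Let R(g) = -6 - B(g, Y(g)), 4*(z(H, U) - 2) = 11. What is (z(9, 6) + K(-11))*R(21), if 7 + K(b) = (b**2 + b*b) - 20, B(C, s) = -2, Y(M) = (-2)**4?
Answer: -879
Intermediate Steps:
z(H, U) = 19/4 (z(H, U) = 2 + (1/4)*11 = 2 + 11/4 = 19/4)
Y(M) = 16
K(b) = -27 + 2*b**2 (K(b) = -7 + ((b**2 + b*b) - 20) = -7 + ((b**2 + b**2) - 20) = -7 + (2*b**2 - 20) = -7 + (-20 + 2*b**2) = -27 + 2*b**2)
R(g) = -4 (R(g) = -6 - 1*(-2) = -6 + 2 = -4)
(z(9, 6) + K(-11))*R(21) = (19/4 + (-27 + 2*(-11)**2))*(-4) = (19/4 + (-27 + 2*121))*(-4) = (19/4 + (-27 + 242))*(-4) = (19/4 + 215)*(-4) = (879/4)*(-4) = -879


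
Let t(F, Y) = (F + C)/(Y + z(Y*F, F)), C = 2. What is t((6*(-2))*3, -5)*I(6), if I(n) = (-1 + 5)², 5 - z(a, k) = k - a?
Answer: -68/27 ≈ -2.5185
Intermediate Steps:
z(a, k) = 5 + a - k (z(a, k) = 5 - (k - a) = 5 + (a - k) = 5 + a - k)
t(F, Y) = (2 + F)/(5 + Y - F + F*Y) (t(F, Y) = (F + 2)/(Y + (5 + Y*F - F)) = (2 + F)/(Y + (5 + F*Y - F)) = (2 + F)/(Y + (5 - F + F*Y)) = (2 + F)/(5 + Y - F + F*Y))
I(n) = 16 (I(n) = 4² = 16)
t((6*(-2))*3, -5)*I(6) = ((2 + (6*(-2))*3)/(5 - 5 - 6*(-2)*3 + ((6*(-2))*3)*(-5)))*16 = ((2 - 12*3)/(5 - 5 - (-12)*3 - 12*3*(-5)))*16 = ((2 - 36)/(5 - 5 - 1*(-36) - 36*(-5)))*16 = (-34/(5 - 5 + 36 + 180))*16 = (-34/216)*16 = ((1/216)*(-34))*16 = -17/108*16 = -68/27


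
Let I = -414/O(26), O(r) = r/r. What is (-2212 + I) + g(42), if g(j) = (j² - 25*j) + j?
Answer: -1870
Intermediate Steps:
g(j) = j² - 24*j
O(r) = 1
I = -414 (I = -414/1 = -414*1 = -414)
(-2212 + I) + g(42) = (-2212 - 414) + 42*(-24 + 42) = -2626 + 42*18 = -2626 + 756 = -1870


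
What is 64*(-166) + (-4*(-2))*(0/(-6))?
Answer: -10624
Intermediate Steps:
64*(-166) + (-4*(-2))*(0/(-6)) = -10624 + 8*(0*(-⅙)) = -10624 + 8*0 = -10624 + 0 = -10624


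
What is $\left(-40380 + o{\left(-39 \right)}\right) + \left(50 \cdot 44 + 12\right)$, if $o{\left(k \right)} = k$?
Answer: $-38207$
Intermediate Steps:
$\left(-40380 + o{\left(-39 \right)}\right) + \left(50 \cdot 44 + 12\right) = \left(-40380 - 39\right) + \left(50 \cdot 44 + 12\right) = -40419 + \left(2200 + 12\right) = -40419 + 2212 = -38207$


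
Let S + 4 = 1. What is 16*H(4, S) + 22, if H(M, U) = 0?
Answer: 22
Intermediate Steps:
S = -3 (S = -4 + 1 = -3)
16*H(4, S) + 22 = 16*0 + 22 = 0 + 22 = 22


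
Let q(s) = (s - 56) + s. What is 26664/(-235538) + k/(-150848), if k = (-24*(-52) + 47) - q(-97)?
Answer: -2193058641/17765218112 ≈ -0.12345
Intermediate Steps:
q(s) = -56 + 2*s (q(s) = (-56 + s) + s = -56 + 2*s)
k = 1545 (k = (-24*(-52) + 47) - (-56 + 2*(-97)) = (1248 + 47) - (-56 - 194) = 1295 - 1*(-250) = 1295 + 250 = 1545)
26664/(-235538) + k/(-150848) = 26664/(-235538) + 1545/(-150848) = 26664*(-1/235538) + 1545*(-1/150848) = -13332/117769 - 1545/150848 = -2193058641/17765218112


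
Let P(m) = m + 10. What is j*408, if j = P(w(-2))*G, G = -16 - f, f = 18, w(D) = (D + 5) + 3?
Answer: -221952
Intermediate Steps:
w(D) = 8 + D (w(D) = (5 + D) + 3 = 8 + D)
P(m) = 10 + m
G = -34 (G = -16 - 1*18 = -16 - 18 = -34)
j = -544 (j = (10 + (8 - 2))*(-34) = (10 + 6)*(-34) = 16*(-34) = -544)
j*408 = -544*408 = -221952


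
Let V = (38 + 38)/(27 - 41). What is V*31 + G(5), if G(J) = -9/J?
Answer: -5953/35 ≈ -170.09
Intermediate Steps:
V = -38/7 (V = 76/(-14) = 76*(-1/14) = -38/7 ≈ -5.4286)
V*31 + G(5) = -38/7*31 - 9/5 = -1178/7 - 9*1/5 = -1178/7 - 9/5 = -5953/35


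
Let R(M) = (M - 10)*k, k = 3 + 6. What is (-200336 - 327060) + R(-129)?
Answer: -528647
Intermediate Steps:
k = 9
R(M) = -90 + 9*M (R(M) = (M - 10)*9 = (-10 + M)*9 = -90 + 9*M)
(-200336 - 327060) + R(-129) = (-200336 - 327060) + (-90 + 9*(-129)) = -527396 + (-90 - 1161) = -527396 - 1251 = -528647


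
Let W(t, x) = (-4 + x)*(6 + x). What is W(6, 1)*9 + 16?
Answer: -173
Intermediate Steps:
W(6, 1)*9 + 16 = (-24 + 1**2 + 2*1)*9 + 16 = (-24 + 1 + 2)*9 + 16 = -21*9 + 16 = -189 + 16 = -173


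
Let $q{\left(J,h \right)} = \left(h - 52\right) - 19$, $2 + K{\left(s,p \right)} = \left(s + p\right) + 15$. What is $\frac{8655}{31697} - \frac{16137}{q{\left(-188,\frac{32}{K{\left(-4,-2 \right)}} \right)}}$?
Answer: $\frac{1194828666}{4913035} \approx 243.2$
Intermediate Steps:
$K{\left(s,p \right)} = 13 + p + s$ ($K{\left(s,p \right)} = -2 + \left(\left(s + p\right) + 15\right) = -2 + \left(\left(p + s\right) + 15\right) = -2 + \left(15 + p + s\right) = 13 + p + s$)
$q{\left(J,h \right)} = -71 + h$ ($q{\left(J,h \right)} = \left(-52 + h\right) - 19 = -71 + h$)
$\frac{8655}{31697} - \frac{16137}{q{\left(-188,\frac{32}{K{\left(-4,-2 \right)}} \right)}} = \frac{8655}{31697} - \frac{16137}{-71 + \frac{32}{13 - 2 - 4}} = 8655 \cdot \frac{1}{31697} - \frac{16137}{-71 + \frac{32}{7}} = \frac{8655}{31697} - \frac{16137}{-71 + 32 \cdot \frac{1}{7}} = \frac{8655}{31697} - \frac{16137}{-71 + \frac{32}{7}} = \frac{8655}{31697} - \frac{16137}{- \frac{465}{7}} = \frac{8655}{31697} - - \frac{37653}{155} = \frac{8655}{31697} + \frac{37653}{155} = \frac{1194828666}{4913035}$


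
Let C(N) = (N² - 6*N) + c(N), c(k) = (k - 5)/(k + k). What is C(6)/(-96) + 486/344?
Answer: 69941/49536 ≈ 1.4119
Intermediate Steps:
c(k) = (-5 + k)/(2*k) (c(k) = (-5 + k)/((2*k)) = (-5 + k)*(1/(2*k)) = (-5 + k)/(2*k))
C(N) = N² - 6*N + (-5 + N)/(2*N) (C(N) = (N² - 6*N) + (-5 + N)/(2*N) = N² - 6*N + (-5 + N)/(2*N))
C(6)/(-96) + 486/344 = ((½)*(-5 + 6 + 2*6²*(-6 + 6))/6)/(-96) + 486/344 = ((½)*(⅙)*(-5 + 6 + 2*36*0))*(-1/96) + 486*(1/344) = ((½)*(⅙)*(-5 + 6 + 0))*(-1/96) + 243/172 = ((½)*(⅙)*1)*(-1/96) + 243/172 = (1/12)*(-1/96) + 243/172 = -1/1152 + 243/172 = 69941/49536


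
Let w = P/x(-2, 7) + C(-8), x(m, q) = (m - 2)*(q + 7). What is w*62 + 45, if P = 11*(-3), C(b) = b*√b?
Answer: 2283/28 - 992*I*√2 ≈ 81.536 - 1402.9*I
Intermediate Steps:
x(m, q) = (-2 + m)*(7 + q)
C(b) = b^(3/2)
P = -33
w = 33/56 - 16*I*√2 (w = -33/(-14 - 2*7 + 7*(-2) - 2*7) + (-8)^(3/2) = -33/(-14 - 14 - 14 - 14) - 16*I*√2 = -33/(-56) - 16*I*√2 = -33*(-1/56) - 16*I*√2 = 33/56 - 16*I*√2 ≈ 0.58929 - 22.627*I)
w*62 + 45 = (33/56 - 16*I*√2)*62 + 45 = (1023/28 - 992*I*√2) + 45 = 2283/28 - 992*I*√2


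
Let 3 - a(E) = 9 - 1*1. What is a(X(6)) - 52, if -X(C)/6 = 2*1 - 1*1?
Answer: -57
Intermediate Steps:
X(C) = -6 (X(C) = -6*(2*1 - 1*1) = -6*(2 - 1) = -6*1 = -6)
a(E) = -5 (a(E) = 3 - (9 - 1*1) = 3 - (9 - 1) = 3 - 1*8 = 3 - 8 = -5)
a(X(6)) - 52 = -5 - 52 = -57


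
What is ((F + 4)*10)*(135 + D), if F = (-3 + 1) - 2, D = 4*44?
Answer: 0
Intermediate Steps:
D = 176
F = -4 (F = -2 - 2 = -4)
((F + 4)*10)*(135 + D) = ((-4 + 4)*10)*(135 + 176) = (0*10)*311 = 0*311 = 0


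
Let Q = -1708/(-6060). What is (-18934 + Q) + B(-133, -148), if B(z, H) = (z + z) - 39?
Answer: -29146658/1515 ≈ -19239.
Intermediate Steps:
B(z, H) = -39 + 2*z (B(z, H) = 2*z - 39 = -39 + 2*z)
Q = 427/1515 (Q = -1708*(-1/6060) = 427/1515 ≈ 0.28185)
(-18934 + Q) + B(-133, -148) = (-18934 + 427/1515) + (-39 + 2*(-133)) = -28684583/1515 + (-39 - 266) = -28684583/1515 - 305 = -29146658/1515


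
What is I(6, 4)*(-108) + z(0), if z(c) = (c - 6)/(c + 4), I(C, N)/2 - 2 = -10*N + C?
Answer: 13821/2 ≈ 6910.5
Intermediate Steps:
I(C, N) = 4 - 20*N + 2*C (I(C, N) = 4 + 2*(-10*N + C) = 4 + 2*(C - 10*N) = 4 + (-20*N + 2*C) = 4 - 20*N + 2*C)
z(c) = (-6 + c)/(4 + c)
I(6, 4)*(-108) + z(0) = (4 - 20*4 + 2*6)*(-108) + (-6 + 0)/(4 + 0) = (4 - 80 + 12)*(-108) - 6/4 = -64*(-108) + (¼)*(-6) = 6912 - 3/2 = 13821/2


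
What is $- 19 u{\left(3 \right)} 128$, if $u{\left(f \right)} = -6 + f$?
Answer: $7296$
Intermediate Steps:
$- 19 u{\left(3 \right)} 128 = - 19 \left(-6 + 3\right) 128 = \left(-19\right) \left(-3\right) 128 = 57 \cdot 128 = 7296$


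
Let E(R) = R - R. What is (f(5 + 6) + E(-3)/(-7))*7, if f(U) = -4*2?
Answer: -56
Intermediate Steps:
E(R) = 0
f(U) = -8
(f(5 + 6) + E(-3)/(-7))*7 = (-8 + 0/(-7))*7 = (-8 + 0*(-⅐))*7 = (-8 + 0)*7 = -8*7 = -56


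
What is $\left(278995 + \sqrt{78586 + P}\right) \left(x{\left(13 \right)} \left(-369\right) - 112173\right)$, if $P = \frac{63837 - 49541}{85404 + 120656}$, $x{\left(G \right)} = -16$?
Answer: $-29648519655 - \frac{212538 \sqrt{52137833916615}}{51515} \approx -2.9678 \cdot 10^{10}$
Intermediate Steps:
$P = \frac{3574}{51515}$ ($P = \frac{14296}{206060} = 14296 \cdot \frac{1}{206060} = \frac{3574}{51515} \approx 0.069378$)
$\left(278995 + \sqrt{78586 + P}\right) \left(x{\left(13 \right)} \left(-369\right) - 112173\right) = \left(278995 + \sqrt{78586 + \frac{3574}{51515}}\right) \left(\left(-16\right) \left(-369\right) - 112173\right) = \left(278995 + \sqrt{\frac{4048361364}{51515}}\right) \left(5904 - 112173\right) = \left(278995 + \frac{2 \sqrt{52137833916615}}{51515}\right) \left(-106269\right) = -29648519655 - \frac{212538 \sqrt{52137833916615}}{51515}$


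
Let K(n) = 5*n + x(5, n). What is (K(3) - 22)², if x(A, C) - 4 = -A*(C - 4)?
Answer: 4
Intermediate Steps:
x(A, C) = 4 - A*(-4 + C) (x(A, C) = 4 - A*(C - 4) = 4 - A*(-4 + C))
K(n) = 24 (K(n) = 5*n + (4 + 4*5 - 1*5*n) = 5*n + (4 + 20 - 5*n) = 5*n + (24 - 5*n) = 24)
(K(3) - 22)² = (24 - 22)² = 2² = 4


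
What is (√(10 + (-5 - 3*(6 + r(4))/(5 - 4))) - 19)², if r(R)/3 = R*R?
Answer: (19 - I*√157)² ≈ 204.0 - 476.14*I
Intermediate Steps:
r(R) = 3*R² (r(R) = 3*(R*R) = 3*R²)
(√(10 + (-5 - 3*(6 + r(4))/(5 - 4))) - 19)² = (√(10 + (-5 - 3*(6 + 3*4²)/(5 - 4))) - 19)² = (√(10 + (-5 - 3*(6 + 3*16)/1)) - 19)² = (√(10 + (-5 - 3*(6 + 48))) - 19)² = (√(10 + (-5 - 162)) - 19)² = (√(10 - 167) - 19)² = (√(-157) - 19)² = (I*√157 - 19)² = (-19 + I*√157)²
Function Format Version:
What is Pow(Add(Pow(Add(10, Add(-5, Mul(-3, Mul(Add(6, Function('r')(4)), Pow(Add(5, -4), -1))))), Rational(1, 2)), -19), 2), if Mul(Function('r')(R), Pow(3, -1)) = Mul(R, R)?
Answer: Pow(Add(19, Mul(-1, I, Pow(157, Rational(1, 2)))), 2) ≈ Add(204.00, Mul(-476.14, I))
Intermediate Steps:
Function('r')(R) = Mul(3, Pow(R, 2)) (Function('r')(R) = Mul(3, Mul(R, R)) = Mul(3, Pow(R, 2)))
Pow(Add(Pow(Add(10, Add(-5, Mul(-3, Mul(Add(6, Function('r')(4)), Pow(Add(5, -4), -1))))), Rational(1, 2)), -19), 2) = Pow(Add(Pow(Add(10, Add(-5, Mul(-3, Mul(Add(6, Mul(3, Pow(4, 2))), Pow(Add(5, -4), -1))))), Rational(1, 2)), -19), 2) = Pow(Add(Pow(Add(10, Add(-5, Mul(-3, Mul(Add(6, Mul(3, 16)), Pow(1, -1))))), Rational(1, 2)), -19), 2) = Pow(Add(Pow(Add(10, Add(-5, Mul(-3, Mul(Add(6, 48), 1)))), Rational(1, 2)), -19), 2) = Pow(Add(Pow(Add(10, Add(-5, Mul(-3, Mul(54, 1)))), Rational(1, 2)), -19), 2) = Pow(Add(Pow(Add(10, Add(-5, Mul(-3, 54))), Rational(1, 2)), -19), 2) = Pow(Add(Pow(Add(10, Add(-5, -162)), Rational(1, 2)), -19), 2) = Pow(Add(Pow(Add(10, -167), Rational(1, 2)), -19), 2) = Pow(Add(Pow(-157, Rational(1, 2)), -19), 2) = Pow(Add(Mul(I, Pow(157, Rational(1, 2))), -19), 2) = Pow(Add(-19, Mul(I, Pow(157, Rational(1, 2)))), 2)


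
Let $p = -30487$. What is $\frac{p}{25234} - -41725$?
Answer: $\frac{1052858163}{25234} \approx 41724.0$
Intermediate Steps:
$\frac{p}{25234} - -41725 = - \frac{30487}{25234} - -41725 = \left(-30487\right) \frac{1}{25234} + 41725 = - \frac{30487}{25234} + 41725 = \frac{1052858163}{25234}$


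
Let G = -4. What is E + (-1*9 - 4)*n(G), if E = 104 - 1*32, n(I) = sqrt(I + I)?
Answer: 72 - 26*I*sqrt(2) ≈ 72.0 - 36.77*I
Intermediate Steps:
n(I) = sqrt(2)*sqrt(I) (n(I) = sqrt(2*I) = sqrt(2)*sqrt(I))
E = 72 (E = 104 - 32 = 72)
E + (-1*9 - 4)*n(G) = 72 + (-1*9 - 4)*(sqrt(2)*sqrt(-4)) = 72 + (-9 - 4)*(sqrt(2)*(2*I)) = 72 - 26*I*sqrt(2)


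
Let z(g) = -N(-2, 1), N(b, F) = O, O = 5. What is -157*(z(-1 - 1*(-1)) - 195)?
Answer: 31400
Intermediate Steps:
N(b, F) = 5
z(g) = -5 (z(g) = -1*5 = -5)
-157*(z(-1 - 1*(-1)) - 195) = -157*(-5 - 195) = -157*(-200) = 31400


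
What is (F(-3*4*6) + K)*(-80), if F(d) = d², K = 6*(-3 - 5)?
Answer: -410880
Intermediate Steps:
K = -48 (K = 6*(-8) = -48)
(F(-3*4*6) + K)*(-80) = ((-3*4*6)² - 48)*(-80) = ((-12*6)² - 48)*(-80) = ((-72)² - 48)*(-80) = (5184 - 48)*(-80) = 5136*(-80) = -410880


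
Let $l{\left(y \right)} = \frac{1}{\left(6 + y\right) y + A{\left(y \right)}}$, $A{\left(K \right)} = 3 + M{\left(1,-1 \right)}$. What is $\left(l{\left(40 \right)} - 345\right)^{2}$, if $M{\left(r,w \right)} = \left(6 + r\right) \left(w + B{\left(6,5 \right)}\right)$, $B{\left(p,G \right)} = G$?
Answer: $\frac{416662504036}{3500641} \approx 1.1902 \cdot 10^{5}$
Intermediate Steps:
$M{\left(r,w \right)} = \left(5 + w\right) \left(6 + r\right)$ ($M{\left(r,w \right)} = \left(6 + r\right) \left(w + 5\right) = \left(6 + r\right) \left(5 + w\right) = \left(5 + w\right) \left(6 + r\right)$)
$A{\left(K \right)} = 31$ ($A{\left(K \right)} = 3 + \left(30 + 5 \cdot 1 + 6 \left(-1\right) + 1 \left(-1\right)\right) = 3 + \left(30 + 5 - 6 - 1\right) = 3 + 28 = 31$)
$l{\left(y \right)} = \frac{1}{31 + y \left(6 + y\right)}$ ($l{\left(y \right)} = \frac{1}{\left(6 + y\right) y + 31} = \frac{1}{y \left(6 + y\right) + 31} = \frac{1}{31 + y \left(6 + y\right)}$)
$\left(l{\left(40 \right)} - 345\right)^{2} = \left(\frac{1}{31 + 40^{2} + 6 \cdot 40} - 345\right)^{2} = \left(\frac{1}{31 + 1600 + 240} - 345\right)^{2} = \left(\frac{1}{1871} - 345\right)^{2} = \left(- \frac{645494}{1871}\right)^{2} = \frac{416662504036}{3500641}$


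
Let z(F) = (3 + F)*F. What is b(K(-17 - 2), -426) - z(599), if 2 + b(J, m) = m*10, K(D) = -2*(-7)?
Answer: -364860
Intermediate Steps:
z(F) = F*(3 + F)
K(D) = 14
b(J, m) = -2 + 10*m (b(J, m) = -2 + m*10 = -2 + 10*m)
b(K(-17 - 2), -426) - z(599) = (-2 + 10*(-426)) - 599*(3 + 599) = (-2 - 4260) - 599*602 = -4262 - 1*360598 = -4262 - 360598 = -364860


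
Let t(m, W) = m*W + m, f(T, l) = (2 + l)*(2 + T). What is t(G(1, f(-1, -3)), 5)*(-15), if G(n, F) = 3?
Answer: -270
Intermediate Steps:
f(T, l) = (2 + T)*(2 + l)
t(m, W) = m + W*m (t(m, W) = W*m + m = m + W*m)
t(G(1, f(-1, -3)), 5)*(-15) = (3*(1 + 5))*(-15) = (3*6)*(-15) = 18*(-15) = -270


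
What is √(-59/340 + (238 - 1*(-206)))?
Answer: √12826585/170 ≈ 21.067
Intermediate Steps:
√(-59/340 + (238 - 1*(-206))) = √(-59*1/340 + (238 + 206)) = √(-59/340 + 444) = √(150901/340) = √12826585/170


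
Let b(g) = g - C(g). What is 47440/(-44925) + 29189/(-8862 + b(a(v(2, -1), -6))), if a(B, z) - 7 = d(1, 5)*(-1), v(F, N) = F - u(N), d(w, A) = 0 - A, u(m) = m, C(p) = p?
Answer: -38482869/8847230 ≈ -4.3497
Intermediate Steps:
d(w, A) = -A
v(F, N) = F - N
a(B, z) = 12 (a(B, z) = 7 - 1*5*(-1) = 7 - 5*(-1) = 7 + 5 = 12)
b(g) = 0 (b(g) = g - g = 0)
47440/(-44925) + 29189/(-8862 + b(a(v(2, -1), -6))) = 47440/(-44925) + 29189/(-8862 + 0) = 47440*(-1/44925) + 29189/(-8862) = -9488/8985 + 29189*(-1/8862) = -9488/8985 - 29189/8862 = -38482869/8847230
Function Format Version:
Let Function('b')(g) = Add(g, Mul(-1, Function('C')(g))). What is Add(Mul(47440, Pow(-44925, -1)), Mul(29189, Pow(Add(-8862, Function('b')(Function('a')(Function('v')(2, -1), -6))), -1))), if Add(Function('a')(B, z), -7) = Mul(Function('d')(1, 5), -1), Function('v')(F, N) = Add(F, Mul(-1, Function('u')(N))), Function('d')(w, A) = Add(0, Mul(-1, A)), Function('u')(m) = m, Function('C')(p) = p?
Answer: Rational(-38482869, 8847230) ≈ -4.3497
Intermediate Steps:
Function('d')(w, A) = Mul(-1, A)
Function('v')(F, N) = Add(F, Mul(-1, N))
Function('a')(B, z) = 12 (Function('a')(B, z) = Add(7, Mul(Mul(-1, 5), -1)) = Add(7, Mul(-5, -1)) = Add(7, 5) = 12)
Function('b')(g) = 0 (Function('b')(g) = Add(g, Mul(-1, g)) = 0)
Add(Mul(47440, Pow(-44925, -1)), Mul(29189, Pow(Add(-8862, Function('b')(Function('a')(Function('v')(2, -1), -6))), -1))) = Add(Mul(47440, Pow(-44925, -1)), Mul(29189, Pow(Add(-8862, 0), -1))) = Add(Mul(47440, Rational(-1, 44925)), Mul(29189, Pow(-8862, -1))) = Add(Rational(-9488, 8985), Mul(29189, Rational(-1, 8862))) = Add(Rational(-9488, 8985), Rational(-29189, 8862)) = Rational(-38482869, 8847230)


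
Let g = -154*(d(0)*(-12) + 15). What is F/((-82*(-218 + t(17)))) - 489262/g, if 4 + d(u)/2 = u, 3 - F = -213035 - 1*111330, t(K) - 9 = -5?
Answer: 1766289521/37495689 ≈ 47.106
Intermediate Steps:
t(K) = 4 (t(K) = 9 - 5 = 4)
F = 324368 (F = 3 - (-213035 - 1*111330) = 3 - (-213035 - 111330) = 3 - 1*(-324365) = 3 + 324365 = 324368)
d(u) = -8 + 2*u
g = -17094 (g = -154*((-8 + 2*0)*(-12) + 15) = -154*((-8 + 0)*(-12) + 15) = -154*(-8*(-12) + 15) = -154*(96 + 15) = -154*111 = -17094)
F/((-82*(-218 + t(17)))) - 489262/g = 324368/((-82*(-218 + 4))) - 489262/(-17094) = 324368/((-82*(-214))) - 489262*(-1/17094) = 324368/17548 + 244631/8547 = 324368*(1/17548) + 244631/8547 = 81092/4387 + 244631/8547 = 1766289521/37495689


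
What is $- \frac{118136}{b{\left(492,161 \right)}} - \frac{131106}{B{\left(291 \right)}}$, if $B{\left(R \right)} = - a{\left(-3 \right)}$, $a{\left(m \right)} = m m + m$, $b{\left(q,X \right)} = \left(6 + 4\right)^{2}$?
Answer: $\frac{516741}{25} \approx 20670.0$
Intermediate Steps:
$b{\left(q,X \right)} = 100$ ($b{\left(q,X \right)} = 10^{2} = 100$)
$a{\left(m \right)} = m + m^{2}$ ($a{\left(m \right)} = m^{2} + m = m + m^{2}$)
$B{\left(R \right)} = -6$ ($B{\left(R \right)} = - \left(-3\right) \left(1 - 3\right) = - \left(-3\right) \left(-2\right) = \left(-1\right) 6 = -6$)
$- \frac{118136}{b{\left(492,161 \right)}} - \frac{131106}{B{\left(291 \right)}} = - \frac{118136}{100} - \frac{131106}{-6} = \left(-118136\right) \frac{1}{100} - -21851 = - \frac{29534}{25} + 21851 = \frac{516741}{25}$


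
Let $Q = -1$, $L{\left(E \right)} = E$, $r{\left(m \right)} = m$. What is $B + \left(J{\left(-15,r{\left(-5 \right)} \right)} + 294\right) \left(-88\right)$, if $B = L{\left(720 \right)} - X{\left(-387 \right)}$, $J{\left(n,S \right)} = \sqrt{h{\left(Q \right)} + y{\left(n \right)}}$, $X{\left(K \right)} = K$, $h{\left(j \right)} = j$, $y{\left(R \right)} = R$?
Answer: $-24765 - 352 i \approx -24765.0 - 352.0 i$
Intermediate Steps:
$J{\left(n,S \right)} = \sqrt{-1 + n}$
$B = 1107$ ($B = 720 - -387 = 720 + 387 = 1107$)
$B + \left(J{\left(-15,r{\left(-5 \right)} \right)} + 294\right) \left(-88\right) = 1107 + \left(\sqrt{-1 - 15} + 294\right) \left(-88\right) = 1107 + \left(\sqrt{-16} + 294\right) \left(-88\right) = 1107 + \left(4 i + 294\right) \left(-88\right) = 1107 + \left(294 + 4 i\right) \left(-88\right) = 1107 - \left(25872 + 352 i\right) = -24765 - 352 i$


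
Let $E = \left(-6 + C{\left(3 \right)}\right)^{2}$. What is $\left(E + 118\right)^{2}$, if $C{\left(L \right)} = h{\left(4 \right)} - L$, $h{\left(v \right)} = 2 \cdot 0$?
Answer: $39601$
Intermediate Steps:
$h{\left(v \right)} = 0$
$C{\left(L \right)} = - L$ ($C{\left(L \right)} = 0 - L = - L$)
$E = 81$ ($E = \left(-6 - 3\right)^{2} = \left(-9\right)^{2} = 81$)
$\left(E + 118\right)^{2} = \left(81 + 118\right)^{2} = 199^{2} = 39601$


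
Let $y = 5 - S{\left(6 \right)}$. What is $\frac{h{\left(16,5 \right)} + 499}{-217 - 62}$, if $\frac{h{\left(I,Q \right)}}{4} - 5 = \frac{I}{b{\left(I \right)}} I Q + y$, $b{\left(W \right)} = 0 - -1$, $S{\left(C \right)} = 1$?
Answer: $- \frac{1885}{93} \approx -20.269$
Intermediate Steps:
$b{\left(W \right)} = 1$ ($b{\left(W \right)} = 0 + 1 = 1$)
$y = 4$ ($y = 5 - 1 = 4$)
$h{\left(I,Q \right)} = 36 + 4 Q I^{2}$ ($h{\left(I,Q \right)} = 20 + 4 \left(\frac{I}{1} I Q + 4\right) = 20 + 4 \left(I 1 I Q + 4\right) = 20 + 4 \left(I I Q + 4\right) = 20 + 4 \left(I^{2} Q + 4\right) = 20 + 4 \left(Q I^{2} + 4\right) = 20 + 4 \left(4 + Q I^{2}\right) = 20 + \left(16 + 4 Q I^{2}\right) = 36 + 4 Q I^{2}$)
$\frac{h{\left(16,5 \right)} + 499}{-217 - 62} = \frac{\left(36 + 4 \cdot 5 \cdot 16^{2}\right) + 499}{-217 - 62} = \frac{\left(36 + 4 \cdot 5 \cdot 256\right) + 499}{-279} = \left(\left(36 + 5120\right) + 499\right) \left(- \frac{1}{279}\right) = \left(5156 + 499\right) \left(- \frac{1}{279}\right) = 5655 \left(- \frac{1}{279}\right) = - \frac{1885}{93}$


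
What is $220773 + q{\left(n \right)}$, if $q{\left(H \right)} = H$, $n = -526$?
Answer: $220247$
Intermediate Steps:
$220773 + q{\left(n \right)} = 220773 - 526 = 220247$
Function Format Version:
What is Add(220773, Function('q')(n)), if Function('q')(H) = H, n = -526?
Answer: 220247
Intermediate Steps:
Add(220773, Function('q')(n)) = Add(220773, -526) = 220247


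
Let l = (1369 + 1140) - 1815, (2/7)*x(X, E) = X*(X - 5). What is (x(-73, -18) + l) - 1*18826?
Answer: 1797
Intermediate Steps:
x(X, E) = 7*X*(-5 + X)/2 (x(X, E) = 7*(X*(X - 5))/2 = 7*(X*(-5 + X))/2 = 7*X*(-5 + X)/2)
l = 694 (l = 2509 - 1815 = 694)
(x(-73, -18) + l) - 1*18826 = ((7/2)*(-73)*(-5 - 73) + 694) - 1*18826 = ((7/2)*(-73)*(-78) + 694) - 18826 = (19929 + 694) - 18826 = 20623 - 18826 = 1797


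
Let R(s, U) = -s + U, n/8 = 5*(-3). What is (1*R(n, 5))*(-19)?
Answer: -2375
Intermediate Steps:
n = -120 (n = 8*(5*(-3)) = 8*(-15) = -120)
R(s, U) = U - s
(1*R(n, 5))*(-19) = (1*(5 - 1*(-120)))*(-19) = (1*(5 + 120))*(-19) = (1*125)*(-19) = 125*(-19) = -2375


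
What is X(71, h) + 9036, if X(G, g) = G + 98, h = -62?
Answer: 9205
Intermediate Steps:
X(G, g) = 98 + G
X(71, h) + 9036 = (98 + 71) + 9036 = 169 + 9036 = 9205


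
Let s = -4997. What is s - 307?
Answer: -5304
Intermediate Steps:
s - 307 = -4997 - 307 = -5304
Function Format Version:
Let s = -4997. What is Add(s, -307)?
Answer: -5304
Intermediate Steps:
Add(s, -307) = Add(-4997, -307) = -5304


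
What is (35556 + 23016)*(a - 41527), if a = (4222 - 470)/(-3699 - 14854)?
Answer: -45127042406676/18553 ≈ -2.4323e+9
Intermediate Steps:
a = -3752/18553 (a = 3752/(-18553) = 3752*(-1/18553) = -3752/18553 ≈ -0.20223)
(35556 + 23016)*(a - 41527) = (35556 + 23016)*(-3752/18553 - 41527) = 58572*(-770454183/18553) = -45127042406676/18553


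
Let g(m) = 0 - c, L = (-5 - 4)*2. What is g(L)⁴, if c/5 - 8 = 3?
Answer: 9150625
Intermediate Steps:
c = 55 (c = 40 + 5*3 = 40 + 15 = 55)
L = -18 (L = -9*2 = -18)
g(m) = -55 (g(m) = 0 - 1*55 = 0 - 55 = -55)
g(L)⁴ = (-55)⁴ = 9150625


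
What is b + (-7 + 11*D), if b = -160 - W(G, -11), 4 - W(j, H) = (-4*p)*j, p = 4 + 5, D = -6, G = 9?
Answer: -561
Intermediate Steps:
p = 9
W(j, H) = 4 + 36*j (W(j, H) = 4 - (-4*9)*j = 4 - (-36)*j = 4 + 36*j)
b = -488 (b = -160 - (4 + 36*9) = -160 - (4 + 324) = -160 - 1*328 = -160 - 328 = -488)
b + (-7 + 11*D) = -488 + (-7 + 11*(-6)) = -488 + (-7 - 66) = -488 - 73 = -561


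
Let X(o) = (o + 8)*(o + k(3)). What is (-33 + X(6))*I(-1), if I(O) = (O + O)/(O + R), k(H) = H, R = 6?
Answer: -186/5 ≈ -37.200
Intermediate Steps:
X(o) = (3 + o)*(8 + o) (X(o) = (o + 8)*(o + 3) = (8 + o)*(3 + o) = (3 + o)*(8 + o))
I(O) = 2*O/(6 + O) (I(O) = (O + O)/(O + 6) = (2*O)/(6 + O) = 2*O/(6 + O))
(-33 + X(6))*I(-1) = (-33 + (24 + 6**2 + 11*6))*(2*(-1)/(6 - 1)) = (-33 + (24 + 36 + 66))*(2*(-1)/5) = (-33 + 126)*(2*(-1)*(1/5)) = 93*(-2/5) = -186/5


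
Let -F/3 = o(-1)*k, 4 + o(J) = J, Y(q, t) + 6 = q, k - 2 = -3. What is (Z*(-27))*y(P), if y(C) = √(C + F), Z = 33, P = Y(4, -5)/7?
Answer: -891*I*√749/7 ≈ -3483.5*I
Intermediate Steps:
k = -1 (k = 2 - 3 = -1)
Y(q, t) = -6 + q
P = -2/7 (P = (-6 + 4)/7 = -2*⅐ = -2/7 ≈ -0.28571)
o(J) = -4 + J
F = -15 (F = -3*(-4 - 1)*(-1) = -(-15)*(-1) = -3*5 = -15)
y(C) = √(-15 + C) (y(C) = √(C - 15) = √(-15 + C))
(Z*(-27))*y(P) = (33*(-27))*√(-15 - 2/7) = -891*I*√749/7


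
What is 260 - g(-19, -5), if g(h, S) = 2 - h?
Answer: 239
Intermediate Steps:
260 - g(-19, -5) = 260 - (2 - 1*(-19)) = 260 - (2 + 19) = 260 - 1*21 = 260 - 21 = 239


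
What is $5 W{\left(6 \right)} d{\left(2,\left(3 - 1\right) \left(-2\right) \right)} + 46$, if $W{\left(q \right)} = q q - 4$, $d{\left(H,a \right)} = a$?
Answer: $-594$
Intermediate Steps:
$W{\left(q \right)} = -4 + q^{2}$ ($W{\left(q \right)} = q^{2} - 4 = -4 + q^{2}$)
$5 W{\left(6 \right)} d{\left(2,\left(3 - 1\right) \left(-2\right) \right)} + 46 = 5 \left(-4 + 6^{2}\right) \left(3 - 1\right) \left(-2\right) + 46 = 5 \left(-4 + 36\right) 2 \left(-2\right) + 46 = 5 \cdot 32 \left(-4\right) + 46 = 160 \left(-4\right) + 46 = -640 + 46 = -594$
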